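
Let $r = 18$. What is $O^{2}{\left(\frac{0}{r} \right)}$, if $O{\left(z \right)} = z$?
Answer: $0$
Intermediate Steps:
$O^{2}{\left(\frac{0}{r} \right)} = \left(\frac{0}{18}\right)^{2} = \left(0 \cdot \frac{1}{18}\right)^{2} = 0^{2} = 0$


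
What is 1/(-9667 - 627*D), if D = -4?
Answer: -1/7159 ≈ -0.00013968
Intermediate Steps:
1/(-9667 - 627*D) = 1/(-9667 - 627*(-4)) = 1/(-9667 + 2508) = 1/(-7159) = -1/7159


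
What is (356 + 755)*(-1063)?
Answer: -1180993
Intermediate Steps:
(356 + 755)*(-1063) = 1111*(-1063) = -1180993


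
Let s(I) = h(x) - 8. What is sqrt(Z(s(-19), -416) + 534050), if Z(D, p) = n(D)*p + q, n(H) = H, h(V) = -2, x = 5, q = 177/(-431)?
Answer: sqrt(99978351523)/431 ≈ 733.63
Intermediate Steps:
q = -177/431 (q = 177*(-1/431) = -177/431 ≈ -0.41067)
s(I) = -10 (s(I) = -2 - 8 = -10)
Z(D, p) = -177/431 + D*p (Z(D, p) = D*p - 177/431 = -177/431 + D*p)
sqrt(Z(s(-19), -416) + 534050) = sqrt((-177/431 - 10*(-416)) + 534050) = sqrt((-177/431 + 4160) + 534050) = sqrt(1792783/431 + 534050) = sqrt(231968333/431) = sqrt(99978351523)/431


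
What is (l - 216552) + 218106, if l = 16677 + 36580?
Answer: 54811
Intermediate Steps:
l = 53257
(l - 216552) + 218106 = (53257 - 216552) + 218106 = -163295 + 218106 = 54811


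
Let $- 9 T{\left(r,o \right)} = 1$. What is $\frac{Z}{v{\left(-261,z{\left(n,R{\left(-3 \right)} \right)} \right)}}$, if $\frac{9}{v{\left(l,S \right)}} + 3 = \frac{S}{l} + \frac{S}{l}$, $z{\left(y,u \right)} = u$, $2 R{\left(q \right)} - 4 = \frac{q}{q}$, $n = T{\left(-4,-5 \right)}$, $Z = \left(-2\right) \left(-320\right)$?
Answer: $- \frac{504320}{2349} \approx -214.7$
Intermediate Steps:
$T{\left(r,o \right)} = - \frac{1}{9}$ ($T{\left(r,o \right)} = \left(- \frac{1}{9}\right) 1 = - \frac{1}{9}$)
$Z = 640$
$n = - \frac{1}{9} \approx -0.11111$
$R{\left(q \right)} = \frac{5}{2}$ ($R{\left(q \right)} = 2 + \frac{q \frac{1}{q}}{2} = 2 + \frac{1}{2} \cdot 1 = 2 + \frac{1}{2} = \frac{5}{2}$)
$v{\left(l,S \right)} = \frac{9}{-3 + \frac{2 S}{l}}$ ($v{\left(l,S \right)} = \frac{9}{-3 + \left(\frac{S}{l} + \frac{S}{l}\right)} = \frac{9}{-3 + \frac{2 S}{l}}$)
$\frac{Z}{v{\left(-261,z{\left(n,R{\left(-3 \right)} \right)} \right)}} = \frac{640}{9 \left(-261\right) \frac{1}{\left(-3\right) \left(-261\right) + 2 \cdot \frac{5}{2}}} = \frac{640}{9 \left(-261\right) \frac{1}{783 + 5}} = \frac{640}{9 \left(-261\right) \frac{1}{788}} = \frac{640}{- \frac{2349}{788}} = 640 \left(- \frac{788}{2349}\right) = - \frac{504320}{2349}$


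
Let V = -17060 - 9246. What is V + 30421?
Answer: 4115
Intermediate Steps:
V = -26306
V + 30421 = -26306 + 30421 = 4115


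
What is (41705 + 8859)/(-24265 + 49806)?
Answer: 50564/25541 ≈ 1.9797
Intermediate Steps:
(41705 + 8859)/(-24265 + 49806) = 50564/25541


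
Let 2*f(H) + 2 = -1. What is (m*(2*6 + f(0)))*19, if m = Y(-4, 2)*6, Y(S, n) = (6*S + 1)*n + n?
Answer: -52668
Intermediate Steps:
f(H) = -3/2 (f(H) = -1 + (½)*(-1) = -1 - ½ = -3/2)
Y(S, n) = n + n*(1 + 6*S) (Y(S, n) = (1 + 6*S)*n + n = n*(1 + 6*S) + n = n + n*(1 + 6*S))
m = -264 (m = (2*2*(1 + 3*(-4)))*6 = (2*2*(1 - 12))*6 = (2*2*(-11))*6 = -44*6 = -264)
(m*(2*6 + f(0)))*19 = -264*(2*6 - 3/2)*19 = -264*(12 - 3/2)*19 = -264*21/2*19 = -2772*19 = -52668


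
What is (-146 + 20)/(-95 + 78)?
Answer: 126/17 ≈ 7.4118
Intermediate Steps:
(-146 + 20)/(-95 + 78) = -126/(-17) = -126*(-1/17) = 126/17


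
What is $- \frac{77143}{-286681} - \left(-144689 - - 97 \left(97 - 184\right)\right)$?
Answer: $\frac{43898965311}{286681} \approx 1.5313 \cdot 10^{5}$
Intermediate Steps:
$- \frac{77143}{-286681} - \left(-144689 - - 97 \left(97 - 184\right)\right) = \left(-77143\right) \left(- \frac{1}{286681}\right) - \left(-144689 - \left(-97\right) \left(-87\right)\right) = \frac{77143}{286681} - \left(-144689 - 8439\right) = \frac{77143}{286681} - -153128 = \frac{77143}{286681} + 153128 = \frac{43898965311}{286681}$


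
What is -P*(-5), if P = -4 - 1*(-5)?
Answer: 5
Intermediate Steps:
P = 1 (P = -4 + 5 = 1)
-P*(-5) = -1*1*(-5) = -1*(-5) = 5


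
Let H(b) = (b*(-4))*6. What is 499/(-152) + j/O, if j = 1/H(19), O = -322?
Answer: -482033/146832 ≈ -3.2829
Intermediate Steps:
H(b) = -24*b (H(b) = -4*b*6 = -24*b)
j = -1/456 (j = 1/(-24*19) = 1/(-456) = -1/456 ≈ -0.0021930)
499/(-152) + j/O = 499/(-152) - 1/456/(-322) = 499*(-1/152) - 1/456*(-1/322) = -499/152 + 1/146832 = -482033/146832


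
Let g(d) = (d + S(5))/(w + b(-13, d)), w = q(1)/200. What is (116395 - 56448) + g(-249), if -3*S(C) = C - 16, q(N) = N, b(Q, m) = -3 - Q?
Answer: 15639767/261 ≈ 59923.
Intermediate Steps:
S(C) = 16/3 - C/3 (S(C) = -(C - 16)/3 = -(-16 + C)/3 = 16/3 - C/3)
w = 1/200 ≈ 0.0050000
g(d) = 2200/6003 + 200*d/2001 (g(d) = (d + (16/3 - ⅓*5))/(1/200 + (-3 - 1*(-13))) = (d + (16/3 - 5/3))/(1/200 + (-3 + 13)) = (d + 11/3)/(1/200 + 10) = (11/3 + d)/(2001/200) = (11/3 + d)*(200/2001) = 2200/6003 + 200*d/2001)
(116395 - 56448) + g(-249) = (116395 - 56448) + (2200/6003 + (200/2001)*(-249)) = 59947 + (2200/6003 - 16600/667) = 59947 - 6400/261 = 15639767/261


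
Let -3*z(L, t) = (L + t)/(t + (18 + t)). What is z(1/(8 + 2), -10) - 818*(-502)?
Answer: 8212687/20 ≈ 4.1063e+5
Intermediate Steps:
z(L, t) = -(L + t)/(3*(18 + 2*t)) (z(L, t) = -(L + t)/(3*(t + (18 + t))) = -(L + t)/(3*(18 + 2*t)))
z(1/(8 + 2), -10) - 818*(-502) = (-1/(8 + 2) - 1*(-10))/(6*(9 - 10)) - 818*(-502) = (⅙)*(-1/10 + 10)/(-1) + 410636 = (⅙)*(-1)*(-1*⅒ + 10) + 410636 = (⅙)*(-1)*(-⅒ + 10) + 410636 = (⅙)*(-1)*(99/10) + 410636 = -33/20 + 410636 = 8212687/20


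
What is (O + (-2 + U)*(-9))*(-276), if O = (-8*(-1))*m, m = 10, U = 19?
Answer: 20148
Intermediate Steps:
O = 80 (O = -8*(-1)*10 = 8*10 = 80)
(O + (-2 + U)*(-9))*(-276) = (80 + (-2 + 19)*(-9))*(-276) = (80 + 17*(-9))*(-276) = (80 - 153)*(-276) = -73*(-276) = 20148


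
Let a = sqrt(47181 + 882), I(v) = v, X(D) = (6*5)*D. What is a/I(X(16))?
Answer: sqrt(48063)/480 ≈ 0.45673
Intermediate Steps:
X(D) = 30*D
a = sqrt(48063) ≈ 219.23
a/I(X(16)) = sqrt(48063)/((30*16)) = sqrt(48063)/480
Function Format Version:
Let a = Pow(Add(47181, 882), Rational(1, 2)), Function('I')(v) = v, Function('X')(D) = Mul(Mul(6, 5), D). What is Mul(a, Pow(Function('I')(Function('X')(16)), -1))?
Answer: Mul(Rational(1, 480), Pow(48063, Rational(1, 2))) ≈ 0.45673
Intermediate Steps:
Function('X')(D) = Mul(30, D)
a = Pow(48063, Rational(1, 2)) ≈ 219.23
Mul(a, Pow(Function('I')(Function('X')(16)), -1)) = Mul(Pow(48063, Rational(1, 2)), Pow(Mul(30, 16), -1)) = Mul(Pow(48063, Rational(1, 2)), Pow(480, -1)) = Mul(Pow(48063, Rational(1, 2)), Rational(1, 480)) = Mul(Rational(1, 480), Pow(48063, Rational(1, 2)))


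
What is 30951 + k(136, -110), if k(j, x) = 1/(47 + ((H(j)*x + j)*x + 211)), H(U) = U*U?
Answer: 6926428279999/223786898 ≈ 30951.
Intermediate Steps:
H(U) = U²
k(j, x) = 1/(258 + x*(j + x*j²)) (k(j, x) = 1/(47 + ((j²*x + j)*x + 211)) = 1/(47 + ((x*j² + j)*x + 211)) = 1/(47 + ((j + x*j²)*x + 211)) = 1/(47 + (x*(j + x*j²) + 211)) = 1/(47 + (211 + x*(j + x*j²))) = 1/(258 + x*(j + x*j²)))
30951 + k(136, -110) = 30951 + 1/(258 + 136*(-110) + 136²*(-110)²) = 30951 + 1/(258 - 14960 + 18496*12100) = 30951 + 1/(258 - 14960 + 223801600) = 30951 + 1/223786898 = 6926428279999/223786898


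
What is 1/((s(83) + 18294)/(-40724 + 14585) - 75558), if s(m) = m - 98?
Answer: -8713/658342947 ≈ -1.3235e-5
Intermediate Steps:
s(m) = -98 + m
1/((s(83) + 18294)/(-40724 + 14585) - 75558) = 1/(((-98 + 83) + 18294)/(-40724 + 14585) - 75558) = 1/((-15 + 18294)/(-26139) - 75558) = 1/(18279*(-1/26139) - 75558) = 1/(-6093/8713 - 75558) = 1/(-658342947/8713) = -8713/658342947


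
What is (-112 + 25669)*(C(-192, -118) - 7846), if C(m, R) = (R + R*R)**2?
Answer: 4871107719030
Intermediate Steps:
C(m, R) = (R + R**2)**2
(-112 + 25669)*(C(-192, -118) - 7846) = (-112 + 25669)*((-118)**2*(1 - 118)**2 - 7846) = 25557*(13924*(-117)**2 - 7846) = 25557*(13924*13689 - 7846) = 25557*(190605636 - 7846) = 25557*190597790 = 4871107719030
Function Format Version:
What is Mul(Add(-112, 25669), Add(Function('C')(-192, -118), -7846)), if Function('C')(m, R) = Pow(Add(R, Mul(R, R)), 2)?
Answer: 4871107719030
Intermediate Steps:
Function('C')(m, R) = Pow(Add(R, Pow(R, 2)), 2)
Mul(Add(-112, 25669), Add(Function('C')(-192, -118), -7846)) = Mul(Add(-112, 25669), Add(Mul(Pow(-118, 2), Pow(Add(1, -118), 2)), -7846)) = Mul(25557, Add(Mul(13924, Pow(-117, 2)), -7846)) = Mul(25557, Add(Mul(13924, 13689), -7846)) = Mul(25557, Add(190605636, -7846)) = Mul(25557, 190597790) = 4871107719030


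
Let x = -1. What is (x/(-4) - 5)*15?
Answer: -285/4 ≈ -71.250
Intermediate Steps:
(x/(-4) - 5)*15 = (-1/(-4) - 5)*15 = (-1*(-1/4) - 5)*15 = (1/4 - 5)*15 = -19/4*15 = -285/4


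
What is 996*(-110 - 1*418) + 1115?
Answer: -524773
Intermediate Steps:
996*(-110 - 1*418) + 1115 = 996*(-110 - 418) + 1115 = 996*(-528) + 1115 = -525888 + 1115 = -524773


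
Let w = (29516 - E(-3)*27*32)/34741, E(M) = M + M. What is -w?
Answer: -34700/34741 ≈ -0.99882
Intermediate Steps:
E(M) = 2*M
w = 34700/34741 (w = (29516 - (2*(-3))*27*32)/34741 = (29516 - (-6*27)*32)*(1/34741) = (29516 - (-162)*32)*(1/34741) = (29516 - 1*(-5184))*(1/34741) = (29516 + 5184)*(1/34741) = 34700*(1/34741) = 34700/34741 ≈ 0.99882)
-w = -1*34700/34741 = -34700/34741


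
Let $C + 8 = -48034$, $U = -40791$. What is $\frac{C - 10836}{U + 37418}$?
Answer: $\frac{58878}{3373} \approx 17.456$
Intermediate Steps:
$C = -48042$ ($C = -8 - 48034 = -48042$)
$\frac{C - 10836}{U + 37418} = \frac{-48042 - 10836}{-40791 + 37418} = - \frac{58878}{-3373} = \left(-58878\right) \left(- \frac{1}{3373}\right) = \frac{58878}{3373}$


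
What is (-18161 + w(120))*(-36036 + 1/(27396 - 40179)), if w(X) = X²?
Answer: 1732497838829/12783 ≈ 1.3553e+8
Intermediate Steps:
(-18161 + w(120))*(-36036 + 1/(27396 - 40179)) = (-18161 + 120²)*(-36036 + 1/(27396 - 40179)) = (-18161 + 14400)*(-36036 + 1/(-12783)) = -3761*(-36036 - 1/12783) = -3761*(-460648189/12783) = 1732497838829/12783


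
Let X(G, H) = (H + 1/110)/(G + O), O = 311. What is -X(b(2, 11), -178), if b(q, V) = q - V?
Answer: 19579/33220 ≈ 0.58937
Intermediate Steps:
X(G, H) = (1/110 + H)/(311 + G) (X(G, H) = (H + 1/110)/(G + 311) = (H + 1/110)/(311 + G) = (1/110 + H)/(311 + G))
-X(b(2, 11), -178) = -(1/110 - 178)/(311 + (2 - 1*11)) = -(-19579)/((311 + (2 - 11))*110) = -(-19579)/((311 - 9)*110) = -(-19579)/(302*110) = -1*(-19579/33220) = 19579/33220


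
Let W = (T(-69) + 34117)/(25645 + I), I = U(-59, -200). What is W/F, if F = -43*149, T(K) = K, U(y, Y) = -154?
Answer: -34048/163320837 ≈ -0.00020847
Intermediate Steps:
I = -154
W = 34048/25491 (W = (-69 + 34117)/(25645 - 154) = 34048/25491 ≈ 1.3357)
F = -6407
W/F = (34048/25491)/(-6407) = (34048/25491)*(-1/6407) = -34048/163320837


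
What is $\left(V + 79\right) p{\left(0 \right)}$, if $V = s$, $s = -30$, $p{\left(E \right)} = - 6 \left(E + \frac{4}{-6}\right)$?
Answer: $196$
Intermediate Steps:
$p{\left(E \right)} = 4 - 6 E$ ($p{\left(E \right)} = - 6 \left(E + 4 \left(- \frac{1}{6}\right)\right) = - 6 \left(E - \frac{2}{3}\right) = - 6 \left(- \frac{2}{3} + E\right) = 4 - 6 E$)
$V = -30$
$\left(V + 79\right) p{\left(0 \right)} = \left(-30 + 79\right) \left(4 - 0\right) = 49 \left(4 + 0\right) = 49 \cdot 4 = 196$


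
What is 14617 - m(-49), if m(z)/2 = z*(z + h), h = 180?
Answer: 27455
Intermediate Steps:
m(z) = 2*z*(180 + z) (m(z) = 2*(z*(z + 180)) = 2*(z*(180 + z)) = 2*z*(180 + z))
14617 - m(-49) = 14617 - 2*(-49)*(180 - 49) = 14617 - 2*(-49)*131 = 14617 - 1*(-12838) = 14617 + 12838 = 27455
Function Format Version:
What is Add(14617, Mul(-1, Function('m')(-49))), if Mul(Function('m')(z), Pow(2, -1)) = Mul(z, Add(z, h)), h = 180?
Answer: 27455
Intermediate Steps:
Function('m')(z) = Mul(2, z, Add(180, z)) (Function('m')(z) = Mul(2, Mul(z, Add(z, 180))) = Mul(2, Mul(z, Add(180, z))) = Mul(2, z, Add(180, z)))
Add(14617, Mul(-1, Function('m')(-49))) = Add(14617, Mul(-1, Mul(2, -49, Add(180, -49)))) = Add(14617, Mul(-1, Mul(2, -49, 131))) = Add(14617, Mul(-1, -12838)) = Add(14617, 12838) = 27455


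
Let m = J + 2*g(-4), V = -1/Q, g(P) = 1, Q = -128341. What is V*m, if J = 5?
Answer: 7/128341 ≈ 5.4542e-5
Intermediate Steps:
V = 1/128341 (V = -1/(-128341) = -1*(-1/128341) = 1/128341 ≈ 7.7917e-6)
m = 7 (m = 5 + 2*1 = 5 + 2 = 7)
V*m = (1/128341)*7 = 7/128341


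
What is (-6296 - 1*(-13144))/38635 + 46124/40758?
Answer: 1030555762/787342665 ≈ 1.3089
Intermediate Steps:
(-6296 - 1*(-13144))/38635 + 46124/40758 = (-6296 + 13144)*(1/38635) + 46124*(1/40758) = 6848*(1/38635) + 23062/20379 = 6848/38635 + 23062/20379 = 1030555762/787342665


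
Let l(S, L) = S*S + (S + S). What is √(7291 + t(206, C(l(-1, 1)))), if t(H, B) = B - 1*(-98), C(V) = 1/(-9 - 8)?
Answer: 2*√533851/17 ≈ 85.959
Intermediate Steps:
l(S, L) = S² + 2*S
C(V) = -1/17 (C(V) = 1/(-17) = -1/17)
t(H, B) = 98 + B (t(H, B) = B + 98 = 98 + B)
√(7291 + t(206, C(l(-1, 1)))) = √(7291 + (98 - 1/17)) = √(7291 + 1665/17) = √(125612/17) = 2*√533851/17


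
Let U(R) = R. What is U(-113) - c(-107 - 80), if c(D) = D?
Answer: 74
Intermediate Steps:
U(-113) - c(-107 - 80) = -113 - (-107 - 80) = -113 - 1*(-187) = -113 + 187 = 74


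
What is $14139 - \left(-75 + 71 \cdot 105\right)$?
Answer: $6759$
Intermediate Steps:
$14139 - \left(-75 + 71 \cdot 105\right) = 14139 - \left(-75 + 7455\right) = 14139 - 7380 = 6759$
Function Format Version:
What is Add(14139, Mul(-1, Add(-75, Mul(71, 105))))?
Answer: 6759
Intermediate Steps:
Add(14139, Mul(-1, Add(-75, Mul(71, 105)))) = Add(14139, Mul(-1, Add(-75, 7455))) = Add(14139, Mul(-1, 7380)) = Add(14139, -7380) = 6759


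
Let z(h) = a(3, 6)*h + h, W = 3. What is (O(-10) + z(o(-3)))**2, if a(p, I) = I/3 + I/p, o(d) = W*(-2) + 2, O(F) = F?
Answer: 900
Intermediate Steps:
o(d) = -4 (o(d) = 3*(-2) + 2 = -6 + 2 = -4)
a(p, I) = I/3 + I/p (a(p, I) = I*(1/3) + I/p = I/3 + I/p)
z(h) = 5*h (z(h) = ((1/3)*6 + 6/3)*h + h = (2 + 6*(1/3))*h + h = (2 + 2)*h + h = 4*h + h = 5*h)
(O(-10) + z(o(-3)))**2 = (-10 + 5*(-4))**2 = (-10 - 20)**2 = (-30)**2 = 900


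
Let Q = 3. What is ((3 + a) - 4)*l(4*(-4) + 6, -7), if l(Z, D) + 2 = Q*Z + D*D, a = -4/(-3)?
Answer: 17/3 ≈ 5.6667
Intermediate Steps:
a = 4/3 (a = -4*(-1/3) = 4/3 ≈ 1.3333)
l(Z, D) = -2 + D**2 + 3*Z (l(Z, D) = -2 + (3*Z + D*D) = -2 + (3*Z + D**2) = -2 + (D**2 + 3*Z) = -2 + D**2 + 3*Z)
((3 + a) - 4)*l(4*(-4) + 6, -7) = ((3 + 4/3) - 4)*(-2 + (-7)**2 + 3*(4*(-4) + 6)) = (13/3 - 4)*(-2 + 49 + 3*(-16 + 6)) = (-2 + 49 + 3*(-10))/3 = (-2 + 49 - 30)/3 = (1/3)*17 = 17/3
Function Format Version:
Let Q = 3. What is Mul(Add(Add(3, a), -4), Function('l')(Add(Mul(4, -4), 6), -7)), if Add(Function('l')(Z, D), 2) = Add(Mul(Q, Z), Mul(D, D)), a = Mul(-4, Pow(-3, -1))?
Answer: Rational(17, 3) ≈ 5.6667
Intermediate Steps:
a = Rational(4, 3) (a = Mul(-4, Rational(-1, 3)) = Rational(4, 3) ≈ 1.3333)
Function('l')(Z, D) = Add(-2, Pow(D, 2), Mul(3, Z)) (Function('l')(Z, D) = Add(-2, Add(Mul(3, Z), Mul(D, D))) = Add(-2, Add(Mul(3, Z), Pow(D, 2))) = Add(-2, Add(Pow(D, 2), Mul(3, Z))) = Add(-2, Pow(D, 2), Mul(3, Z)))
Mul(Add(Add(3, a), -4), Function('l')(Add(Mul(4, -4), 6), -7)) = Mul(Add(Add(3, Rational(4, 3)), -4), Add(-2, Pow(-7, 2), Mul(3, Add(Mul(4, -4), 6)))) = Mul(Add(Rational(13, 3), -4), Add(-2, 49, Mul(3, Add(-16, 6)))) = Mul(Rational(1, 3), Add(-2, 49, Mul(3, -10))) = Mul(Rational(1, 3), Add(-2, 49, -30)) = Mul(Rational(1, 3), 17) = Rational(17, 3)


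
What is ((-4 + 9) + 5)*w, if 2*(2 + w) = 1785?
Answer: 8905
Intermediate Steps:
w = 1781/2 (w = -2 + (½)*1785 = -2 + 1785/2 = 1781/2 ≈ 890.50)
((-4 + 9) + 5)*w = ((-4 + 9) + 5)*(1781/2) = (5 + 5)*(1781/2) = 10*(1781/2) = 8905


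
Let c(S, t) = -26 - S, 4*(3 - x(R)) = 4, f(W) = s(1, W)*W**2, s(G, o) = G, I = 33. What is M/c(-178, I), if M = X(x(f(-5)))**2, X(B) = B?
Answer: 1/38 ≈ 0.026316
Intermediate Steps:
f(W) = W**2 (f(W) = 1*W**2 = W**2)
x(R) = 2 (x(R) = 3 - 1/4*4 = 3 - 1 = 2)
M = 4 (M = 2**2 = 4)
M/c(-178, I) = 4/(-26 - 1*(-178)) = 4/(-26 + 178) = 4/152 = 4*(1/152) = 1/38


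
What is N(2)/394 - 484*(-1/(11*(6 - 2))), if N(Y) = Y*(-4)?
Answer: 2163/197 ≈ 10.980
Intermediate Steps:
N(Y) = -4*Y
N(2)/394 - 484*(-1/(11*(6 - 2))) = -4*2/394 - 484*(-1/(11*(6 - 2))) = -8*1/394 - 484/(4*(-11)) = -4/197 - 484/(-44) = -4/197 - 484*(-1/44) = -4/197 + 11 = 2163/197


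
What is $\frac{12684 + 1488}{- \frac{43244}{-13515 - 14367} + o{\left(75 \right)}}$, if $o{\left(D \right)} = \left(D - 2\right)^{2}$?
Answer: $\frac{197571852}{74313211} \approx 2.6586$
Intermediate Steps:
$o{\left(D \right)} = \left(-2 + D\right)^{2}$
$\frac{12684 + 1488}{- \frac{43244}{-13515 - 14367} + o{\left(75 \right)}} = \frac{12684 + 1488}{- \frac{43244}{-13515 - 14367} + \left(-2 + 75\right)^{2}} = \frac{14172}{- \frac{43244}{-27882} + 73^{2}} = \frac{14172}{\left(-43244\right) \left(- \frac{1}{27882}\right) + 5329} = \frac{14172}{\frac{21622}{13941} + 5329} = \frac{14172}{\frac{74313211}{13941}} = 14172 \cdot \frac{13941}{74313211} = \frac{197571852}{74313211}$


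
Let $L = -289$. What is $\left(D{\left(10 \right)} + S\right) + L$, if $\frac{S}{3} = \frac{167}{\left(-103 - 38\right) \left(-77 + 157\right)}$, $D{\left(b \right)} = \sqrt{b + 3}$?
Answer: $- \frac{1086807}{3760} + \sqrt{13} \approx -285.44$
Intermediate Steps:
$D{\left(b \right)} = \sqrt{3 + b}$
$S = - \frac{167}{3760}$ ($S = 3 \frac{167}{\left(-103 - 38\right) \left(-77 + 157\right)} = 3 \frac{167}{\left(-141\right) 80} = 3 \frac{167}{-11280} = 3 \cdot 167 \left(- \frac{1}{11280}\right) = 3 \left(- \frac{167}{11280}\right) = - \frac{167}{3760} \approx -0.044415$)
$\left(D{\left(10 \right)} + S\right) + L = \left(\sqrt{3 + 10} - \frac{167}{3760}\right) - 289 = \left(\sqrt{13} - \frac{167}{3760}\right) - 289 = \left(- \frac{167}{3760} + \sqrt{13}\right) - 289 = - \frac{1086807}{3760} + \sqrt{13}$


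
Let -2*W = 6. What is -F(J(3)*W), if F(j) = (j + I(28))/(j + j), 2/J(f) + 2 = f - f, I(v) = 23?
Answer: -13/3 ≈ -4.3333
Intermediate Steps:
J(f) = -1 (J(f) = 2/(-2 + (f - f)) = 2/(-2 + 0) = 2/(-2) = 2*(-1/2) = -1)
W = -3 (W = -1/2*6 = -3)
F(j) = (23 + j)/(2*j) (F(j) = (j + 23)/(j + j) = (23 + j)/((2*j)) = (23 + j)*(1/(2*j)) = (23 + j)/(2*j))
-F(J(3)*W) = -(23 - 1*(-3))/(2*((-1*(-3)))) = -(23 + 3)/(2*3) = -26/(2*3) = -1*13/3 = -13/3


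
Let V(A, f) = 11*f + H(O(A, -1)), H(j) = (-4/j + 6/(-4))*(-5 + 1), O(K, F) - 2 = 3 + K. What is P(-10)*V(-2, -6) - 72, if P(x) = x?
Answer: 1424/3 ≈ 474.67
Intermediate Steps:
O(K, F) = 5 + K (O(K, F) = 2 + (3 + K) = 5 + K)
H(j) = 6 + 16/j (H(j) = (-4/j + 6*(-¼))*(-4) = (-4/j - 3/2)*(-4) = (-3/2 - 4/j)*(-4) = 6 + 16/j)
V(A, f) = 6 + 11*f + 16/(5 + A) (V(A, f) = 11*f + (6 + 16/(5 + A)) = 6 + 11*f + 16/(5 + A))
P(-10)*V(-2, -6) - 72 = -10*(16 + (5 - 2)*(6 + 11*(-6)))/(5 - 2) - 72 = -10*(16 + 3*(6 - 66))/3 - 72 = -10*(16 + 3*(-60))/3 - 72 = -10*(16 - 180)/3 - 72 = -10*(-164)/3 - 72 = -10*(-164/3) - 72 = 1640/3 - 72 = 1424/3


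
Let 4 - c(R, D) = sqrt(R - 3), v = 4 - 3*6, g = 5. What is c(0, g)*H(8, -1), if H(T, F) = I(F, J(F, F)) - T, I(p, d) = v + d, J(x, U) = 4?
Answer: -72 + 18*I*sqrt(3) ≈ -72.0 + 31.177*I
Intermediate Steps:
v = -14 (v = 4 - 18 = -14)
c(R, D) = 4 - sqrt(-3 + R) (c(R, D) = 4 - sqrt(R - 3) = 4 - sqrt(-3 + R))
I(p, d) = -14 + d
H(T, F) = -10 - T (H(T, F) = (-14 + 4) - T = -10 - T)
c(0, g)*H(8, -1) = (4 - sqrt(-3 + 0))*(-10 - 1*8) = (4 - sqrt(-3))*(-10 - 8) = (4 - I*sqrt(3))*(-18) = -72 + 18*I*sqrt(3)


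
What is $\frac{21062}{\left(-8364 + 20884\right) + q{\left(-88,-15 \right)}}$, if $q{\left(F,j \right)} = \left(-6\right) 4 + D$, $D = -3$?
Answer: $\frac{21062}{12493} \approx 1.6859$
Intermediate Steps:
$q{\left(F,j \right)} = -27$ ($q{\left(F,j \right)} = \left(-6\right) 4 - 3 = -24 - 3 = -27$)
$\frac{21062}{\left(-8364 + 20884\right) + q{\left(-88,-15 \right)}} = \frac{21062}{\left(-8364 + 20884\right) - 27} = \frac{21062}{12520 - 27} = \frac{21062}{12493}$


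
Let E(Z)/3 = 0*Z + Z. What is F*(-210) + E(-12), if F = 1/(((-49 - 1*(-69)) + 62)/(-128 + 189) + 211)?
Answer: -479118/12953 ≈ -36.989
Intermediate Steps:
F = 61/12953 (F = 1/(((-49 + 69) + 62)/61 + 211) = 1/((20 + 62)*(1/61) + 211) = 1/(82*(1/61) + 211) = 1/(82/61 + 211) = 1/(12953/61) = 61/12953 ≈ 0.0047093)
E(Z) = 3*Z (E(Z) = 3*(0*Z + Z) = 3*(0 + Z) = 3*Z)
F*(-210) + E(-12) = (61/12953)*(-210) + 3*(-12) = -12810/12953 - 36 = -479118/12953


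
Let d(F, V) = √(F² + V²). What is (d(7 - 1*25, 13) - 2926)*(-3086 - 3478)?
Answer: 19206264 - 6564*√493 ≈ 1.9061e+7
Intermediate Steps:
(d(7 - 1*25, 13) - 2926)*(-3086 - 3478) = (√((7 - 1*25)² + 13²) - 2926)*(-3086 - 3478) = (√((7 - 25)² + 169) - 2926)*(-6564) = (√((-18)² + 169) - 2926)*(-6564) = (√(324 + 169) - 2926)*(-6564) = (√493 - 2926)*(-6564) = (-2926 + √493)*(-6564) = 19206264 - 6564*√493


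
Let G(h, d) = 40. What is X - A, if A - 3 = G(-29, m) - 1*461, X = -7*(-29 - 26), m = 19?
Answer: 803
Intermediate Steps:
X = 385 (X = -7*(-55) = 385)
A = -418 (A = 3 + (40 - 1*461) = 3 + (40 - 461) = 3 - 421 = -418)
X - A = 385 - 1*(-418) = 385 + 418 = 803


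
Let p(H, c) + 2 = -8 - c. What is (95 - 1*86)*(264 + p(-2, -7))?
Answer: 2349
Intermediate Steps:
p(H, c) = -10 - c (p(H, c) = -2 + (-8 - c) = -10 - c)
(95 - 1*86)*(264 + p(-2, -7)) = (95 - 1*86)*(264 + (-10 - 1*(-7))) = (95 - 86)*(264 + (-10 + 7)) = 9*(264 - 3) = 9*261 = 2349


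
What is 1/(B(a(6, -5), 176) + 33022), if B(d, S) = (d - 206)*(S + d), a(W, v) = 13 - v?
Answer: -1/3450 ≈ -0.00028986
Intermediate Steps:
B(d, S) = (-206 + d)*(S + d)
1/(B(a(6, -5), 176) + 33022) = 1/(((13 - 1*(-5))² - 206*176 - 206*(13 - 1*(-5)) + 176*(13 - 1*(-5))) + 33022) = 1/(((13 + 5)² - 36256 - 206*(13 + 5) + 176*(13 + 5)) + 33022) = 1/((18² - 36256 - 206*18 + 176*18) + 33022) = 1/((324 - 36256 - 3708 + 3168) + 33022) = 1/(-36472 + 33022) = 1/(-3450) = -1/3450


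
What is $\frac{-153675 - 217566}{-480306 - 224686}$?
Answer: $\frac{371241}{704992} \approx 0.52659$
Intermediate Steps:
$\frac{-153675 - 217566}{-480306 - 224686} = - \frac{371241}{-704992} = \left(-371241\right) \left(- \frac{1}{704992}\right) = \frac{371241}{704992}$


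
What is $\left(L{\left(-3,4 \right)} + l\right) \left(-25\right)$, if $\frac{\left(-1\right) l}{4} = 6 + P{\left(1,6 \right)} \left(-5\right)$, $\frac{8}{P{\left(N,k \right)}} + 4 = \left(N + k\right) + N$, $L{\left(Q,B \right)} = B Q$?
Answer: $-100$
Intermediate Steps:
$P{\left(N,k \right)} = \frac{8}{-4 + k + 2 N}$ ($P{\left(N,k \right)} = \frac{8}{-4 + \left(\left(N + k\right) + N\right)} = \frac{8}{-4 + \left(k + 2 N\right)} = \frac{8}{-4 + k + 2 N}$)
$l = 16$ ($l = - 4 \left(6 + \frac{8}{-4 + 6 + 2 \cdot 1} \left(-5\right)\right) = - 4 \left(6 + \frac{8}{-4 + 6 + 2} \left(-5\right)\right) = - 4 \left(6 + \frac{8}{4} \left(-5\right)\right) = - 4 \left(6 + 8 \cdot \frac{1}{4} \left(-5\right)\right) = - 4 \left(6 + 2 \left(-5\right)\right) = - 4 \left(6 - 10\right) = \left(-4\right) \left(-4\right) = 16$)
$\left(L{\left(-3,4 \right)} + l\right) \left(-25\right) = \left(4 \left(-3\right) + 16\right) \left(-25\right) = \left(-12 + 16\right) \left(-25\right) = 4 \left(-25\right) = -100$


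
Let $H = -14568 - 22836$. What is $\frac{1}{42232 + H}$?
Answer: $\frac{1}{4828} \approx 0.00020713$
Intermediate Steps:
$H = -37404$ ($H = -14568 - 22836 = -37404$)
$\frac{1}{42232 + H} = \frac{1}{42232 - 37404} = \frac{1}{4828}$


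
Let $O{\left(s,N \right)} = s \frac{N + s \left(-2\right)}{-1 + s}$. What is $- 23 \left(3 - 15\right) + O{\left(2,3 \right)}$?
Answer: $274$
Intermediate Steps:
$O{\left(s,N \right)} = \frac{s \left(N - 2 s\right)}{-1 + s}$ ($O{\left(s,N \right)} = s \frac{N - 2 s}{-1 + s} = \frac{s \left(N - 2 s\right)}{-1 + s}$)
$- 23 \left(3 - 15\right) + O{\left(2,3 \right)} = - 23 \left(3 - 15\right) + \frac{2 \left(3 - 4\right)}{-1 + 2} = - 23 \left(3 - 15\right) + \frac{2 \left(3 - 4\right)}{1} = \left(-23\right) \left(-12\right) + 2 \cdot 1 \left(-1\right) = 276 - 2 = 274$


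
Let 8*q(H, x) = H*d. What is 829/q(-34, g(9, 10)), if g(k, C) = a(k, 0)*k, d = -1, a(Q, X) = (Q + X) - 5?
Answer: 3316/17 ≈ 195.06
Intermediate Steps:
a(Q, X) = -5 + Q + X
g(k, C) = k*(-5 + k) (g(k, C) = (-5 + k + 0)*k = (-5 + k)*k = k*(-5 + k))
q(H, x) = -H/8 (q(H, x) = (H*(-1))/8 = (-H)/8 = -H/8)
829/q(-34, g(9, 10)) = 829/((-⅛*(-34))) = 829/(17/4) = 829*(4/17) = 3316/17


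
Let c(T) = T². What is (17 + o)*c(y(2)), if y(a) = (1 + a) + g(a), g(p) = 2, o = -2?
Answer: 375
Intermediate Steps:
y(a) = 3 + a (y(a) = (1 + a) + 2 = 3 + a)
(17 + o)*c(y(2)) = (17 - 2)*(3 + 2)² = 15*5² = 15*25 = 375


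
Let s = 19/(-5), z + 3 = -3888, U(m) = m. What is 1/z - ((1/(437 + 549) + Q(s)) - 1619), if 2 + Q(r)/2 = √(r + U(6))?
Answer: 6226676821/3836526 - 2*√55/5 ≈ 1620.0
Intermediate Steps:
z = -3891 (z = -3 - 3888 = -3891)
s = -19/5 (s = 19*(-⅕) = -19/5 ≈ -3.8000)
Q(r) = -4 + 2*√(6 + r) (Q(r) = -4 + 2*√(r + 6) = -4 + 2*√(6 + r))
1/z - ((1/(437 + 549) + Q(s)) - 1619) = 1/(-3891) - ((1/(437 + 549) + (-4 + 2*√(6 - 19/5))) - 1619) = -1/3891 - ((1/986 + (-4 + 2*√(11/5))) - 1619) = -1/3891 - ((1/986 + (-4 + 2*(√55/5))) - 1619) = -1/3891 - ((1/986 + (-4 + 2*√55/5)) - 1619) = -1/3891 - ((-3943/986 + 2*√55/5) - 1619) = -1/3891 - (-1600277/986 + 2*√55/5) = -1/3891 + (1600277/986 - 2*√55/5) = 6226676821/3836526 - 2*√55/5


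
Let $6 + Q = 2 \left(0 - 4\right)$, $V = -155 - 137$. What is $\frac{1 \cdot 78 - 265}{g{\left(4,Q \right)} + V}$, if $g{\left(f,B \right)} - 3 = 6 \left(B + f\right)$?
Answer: $\frac{187}{349} \approx 0.53582$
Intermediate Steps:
$V = -292$
$Q = -14$ ($Q = -6 + 2 \left(0 - 4\right) = -6 + 2 \left(-4\right) = -6 - 8 = -14$)
$g{\left(f,B \right)} = 3 + 6 B + 6 f$ ($g{\left(f,B \right)} = 3 + 6 \left(B + f\right) = 3 + \left(6 B + 6 f\right) = 3 + 6 B + 6 f$)
$\frac{1 \cdot 78 - 265}{g{\left(4,Q \right)} + V} = \frac{1 \cdot 78 - 265}{\left(3 + 6 \left(-14\right) + 6 \cdot 4\right) - 292} = \frac{78 - 265}{\left(3 - 84 + 24\right) - 292} = - \frac{187}{-57 - 292} = - \frac{187}{-349} = \left(-187\right) \left(- \frac{1}{349}\right) = \frac{187}{349}$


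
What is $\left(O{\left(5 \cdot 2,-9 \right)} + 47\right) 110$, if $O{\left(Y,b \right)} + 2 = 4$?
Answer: $5390$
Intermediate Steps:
$O{\left(Y,b \right)} = 2$ ($O{\left(Y,b \right)} = -2 + 4 = 2$)
$\left(O{\left(5 \cdot 2,-9 \right)} + 47\right) 110 = \left(2 + 47\right) 110 = 49 \cdot 110 = 5390$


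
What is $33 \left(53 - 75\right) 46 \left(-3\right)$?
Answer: $100188$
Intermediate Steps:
$33 \left(53 - 75\right) 46 \left(-3\right) = 33 \left(\left(-22\right) \left(-138\right)\right) = 33 \cdot 3036 = 100188$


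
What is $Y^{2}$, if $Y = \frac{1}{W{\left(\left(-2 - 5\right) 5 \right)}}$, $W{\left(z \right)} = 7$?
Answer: $\frac{1}{49} \approx 0.020408$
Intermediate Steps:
$Y = \frac{1}{7} \approx 0.14286$
$Y^{2} = \left(\frac{1}{7}\right)^{2} = \frac{1}{49}$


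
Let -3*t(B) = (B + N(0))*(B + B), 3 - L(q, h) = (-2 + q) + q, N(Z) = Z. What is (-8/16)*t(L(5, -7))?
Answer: 25/3 ≈ 8.3333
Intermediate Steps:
L(q, h) = 5 - 2*q (L(q, h) = 3 - ((-2 + q) + q) = 3 - (-2 + 2*q) = 3 + (2 - 2*q) = 5 - 2*q)
t(B) = -2*B**2/3 (t(B) = -(B + 0)*(B + B)/3 = -B*2*B/3 = -2*B**2/3)
(-8/16)*t(L(5, -7)) = (-8/16)*(-2*(5 - 2*5)**2/3) = (-8*1/16)*(-2*(5 - 10)**2/3) = -(-1)*(-5)**2/3 = -(-1)*25/3 = -1/2*(-50/3) = 25/3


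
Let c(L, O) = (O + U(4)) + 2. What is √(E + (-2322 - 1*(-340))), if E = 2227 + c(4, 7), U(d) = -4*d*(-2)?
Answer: √286 ≈ 16.912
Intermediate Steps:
U(d) = 8*d
c(L, O) = 34 + O (c(L, O) = (O + 8*4) + 2 = (O + 32) + 2 = (32 + O) + 2 = 34 + O)
E = 2268 (E = 2227 + (34 + 7) = 2227 + 41 = 2268)
√(E + (-2322 - 1*(-340))) = √(2268 + (-2322 - 1*(-340))) = √(2268 + (-2322 + 340)) = √(2268 - 1982) = √286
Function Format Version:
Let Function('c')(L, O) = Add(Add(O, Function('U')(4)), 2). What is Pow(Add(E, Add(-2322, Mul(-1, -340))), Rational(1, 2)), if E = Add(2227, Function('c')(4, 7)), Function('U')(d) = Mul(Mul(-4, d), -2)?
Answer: Pow(286, Rational(1, 2)) ≈ 16.912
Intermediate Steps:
Function('U')(d) = Mul(8, d)
Function('c')(L, O) = Add(34, O) (Function('c')(L, O) = Add(Add(O, Mul(8, 4)), 2) = Add(Add(O, 32), 2) = Add(Add(32, O), 2) = Add(34, O))
E = 2268 (E = Add(2227, Add(34, 7)) = Add(2227, 41) = 2268)
Pow(Add(E, Add(-2322, Mul(-1, -340))), Rational(1, 2)) = Pow(Add(2268, Add(-2322, Mul(-1, -340))), Rational(1, 2)) = Pow(Add(2268, Add(-2322, 340)), Rational(1, 2)) = Pow(Add(2268, -1982), Rational(1, 2)) = Pow(286, Rational(1, 2))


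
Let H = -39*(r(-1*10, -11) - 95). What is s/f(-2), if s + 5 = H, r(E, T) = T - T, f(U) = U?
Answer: -1850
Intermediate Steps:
r(E, T) = 0
H = 3705 (H = -39*(0 - 95) = -39*(-95) = 3705)
s = 3700 (s = -5 + 3705 = 3700)
s/f(-2) = 3700/(-2) = 3700*(-1/2) = -1850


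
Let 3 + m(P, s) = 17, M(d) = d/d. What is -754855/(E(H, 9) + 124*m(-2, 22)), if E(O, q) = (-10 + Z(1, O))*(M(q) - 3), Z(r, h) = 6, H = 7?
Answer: -754855/1744 ≈ -432.83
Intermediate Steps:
M(d) = 1
m(P, s) = 14 (m(P, s) = -3 + 17 = 14)
E(O, q) = 8 (E(O, q) = (-10 + 6)*(1 - 3) = -4*(-2) = 8)
-754855/(E(H, 9) + 124*m(-2, 22)) = -754855/(8 + 124*14) = -754855/(8 + 1736) = -754855/1744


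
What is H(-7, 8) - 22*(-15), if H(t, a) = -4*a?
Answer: 298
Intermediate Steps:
H(-7, 8) - 22*(-15) = -4*8 - 22*(-15) = -32 + 330 = 298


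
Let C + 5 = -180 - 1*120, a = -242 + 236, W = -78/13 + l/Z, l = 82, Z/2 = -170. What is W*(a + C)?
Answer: 329971/170 ≈ 1941.0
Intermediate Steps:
Z = -340 (Z = 2*(-170) = -340)
W = -1061/170 (W = -78/13 + 82/(-340) = -78*1/13 + 82*(-1/340) = -6 - 41/170 = -1061/170 ≈ -6.2412)
a = -6
C = -305 (C = -5 + (-180 - 1*120) = -5 + (-180 - 120) = -5 - 300 = -305)
W*(a + C) = -1061*(-6 - 305)/170 = -1061/170*(-311) = 329971/170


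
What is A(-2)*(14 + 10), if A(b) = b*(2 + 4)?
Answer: -288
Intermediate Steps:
A(b) = 6*b (A(b) = b*6 = 6*b)
A(-2)*(14 + 10) = (6*(-2))*(14 + 10) = -12*24 = -288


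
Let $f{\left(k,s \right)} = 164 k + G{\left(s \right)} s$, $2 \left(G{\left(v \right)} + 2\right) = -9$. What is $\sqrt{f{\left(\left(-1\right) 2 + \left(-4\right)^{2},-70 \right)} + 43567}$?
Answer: $\sqrt{46318} \approx 215.22$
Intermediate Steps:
$G{\left(v \right)} = - \frac{13}{2}$ ($G{\left(v \right)} = -2 + \frac{1}{2} \left(-9\right) = -2 - \frac{9}{2} = - \frac{13}{2}$)
$f{\left(k,s \right)} = 164 k - \frac{13 s}{2}$
$\sqrt{f{\left(\left(-1\right) 2 + \left(-4\right)^{2},-70 \right)} + 43567} = \sqrt{\left(164 \left(\left(-1\right) 2 + \left(-4\right)^{2}\right) - -455\right) + 43567} = \sqrt{\left(164 \left(-2 + 16\right) + 455\right) + 43567} = \sqrt{\left(164 \cdot 14 + 455\right) + 43567} = \sqrt{\left(2296 + 455\right) + 43567} = \sqrt{2751 + 43567} = \sqrt{46318}$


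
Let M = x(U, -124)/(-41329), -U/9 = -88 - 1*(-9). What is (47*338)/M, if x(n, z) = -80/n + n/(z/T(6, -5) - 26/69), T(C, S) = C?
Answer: 225935470445256/11665703 ≈ 1.9367e+7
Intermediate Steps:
U = 711 (U = -9*(-88 - 1*(-9)) = -9*(-88 + 9) = -9*(-79) = 711)
x(n, z) = -80/n + n/(-26/69 + z/6) (x(n, z) = -80/n + n/(z/6 - 26/69) = -80/n + n/(-26/69 + z/6))
M = 11665703/14222300796 (M = (2*(2080 - 920*(-124) + 69*711**2)/(711*(-52 + 23*(-124))))/(-41329) = (2*(1/711)*(2080 + 114080 + 69*505521)/(-52 - 2852))*(-1/41329) = (2*(1/711)*(2080 + 114080 + 34880949)/(-2904))*(-1/41329) = (2*(1/711)*(-1/2904)*34997109)*(-1/41329) = -11665703/344124*(-1/41329) = 11665703/14222300796 ≈ 0.00082024)
(47*338)/M = (47*338)/(11665703/14222300796) = 15886*(14222300796/11665703) = 225935470445256/11665703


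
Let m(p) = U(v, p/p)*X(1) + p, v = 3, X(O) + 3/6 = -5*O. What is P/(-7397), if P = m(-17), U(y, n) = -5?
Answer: -21/14794 ≈ -0.0014195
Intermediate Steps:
X(O) = -½ - 5*O
m(p) = 55/2 + p (m(p) = -5*(-½ - 5*1) + p = -5*(-½ - 5) + p = -5*(-11/2) + p = 55/2 + p)
P = 21/2 (P = 55/2 - 17 = 21/2 ≈ 10.500)
P/(-7397) = (21/2)/(-7397) = (21/2)*(-1/7397) = -21/14794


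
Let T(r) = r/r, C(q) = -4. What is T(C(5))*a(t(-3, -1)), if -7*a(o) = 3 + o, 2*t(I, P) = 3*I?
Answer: 3/14 ≈ 0.21429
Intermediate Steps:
t(I, P) = 3*I/2 (t(I, P) = (3*I)/2 = 3*I/2)
T(r) = 1
a(o) = -3/7 - o/7 (a(o) = -(3 + o)/7 = -3/7 - o/7)
T(C(5))*a(t(-3, -1)) = 1*(-3/7 - 3*(-3)/14) = 1*(-3/7 - ⅐*(-9/2)) = 1*(-3/7 + 9/14) = 1*(3/14) = 3/14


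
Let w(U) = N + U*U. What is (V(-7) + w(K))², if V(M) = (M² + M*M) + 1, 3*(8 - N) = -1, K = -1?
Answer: 105625/9 ≈ 11736.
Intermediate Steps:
N = 25/3 (N = 8 - ⅓*(-1) = 8 + ⅓ = 25/3 ≈ 8.3333)
w(U) = 25/3 + U² (w(U) = 25/3 + U*U = 25/3 + U²)
V(M) = 1 + 2*M² (V(M) = (M² + M²) + 1 = 2*M² + 1 = 1 + 2*M²)
(V(-7) + w(K))² = ((1 + 2*(-7)²) + (25/3 + (-1)²))² = ((1 + 2*49) + (25/3 + 1))² = ((1 + 98) + 28/3)² = (99 + 28/3)² = (325/3)² = 105625/9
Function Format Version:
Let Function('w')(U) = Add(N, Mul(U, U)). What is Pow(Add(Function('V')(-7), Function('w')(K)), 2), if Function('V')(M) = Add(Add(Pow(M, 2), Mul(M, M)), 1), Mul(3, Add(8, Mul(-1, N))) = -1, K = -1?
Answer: Rational(105625, 9) ≈ 11736.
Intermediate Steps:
N = Rational(25, 3) (N = Add(8, Mul(Rational(-1, 3), -1)) = Add(8, Rational(1, 3)) = Rational(25, 3) ≈ 8.3333)
Function('w')(U) = Add(Rational(25, 3), Pow(U, 2)) (Function('w')(U) = Add(Rational(25, 3), Mul(U, U)) = Add(Rational(25, 3), Pow(U, 2)))
Function('V')(M) = Add(1, Mul(2, Pow(M, 2))) (Function('V')(M) = Add(Add(Pow(M, 2), Pow(M, 2)), 1) = Add(Mul(2, Pow(M, 2)), 1) = Add(1, Mul(2, Pow(M, 2))))
Pow(Add(Function('V')(-7), Function('w')(K)), 2) = Pow(Add(Add(1, Mul(2, Pow(-7, 2))), Add(Rational(25, 3), Pow(-1, 2))), 2) = Pow(Add(Add(1, Mul(2, 49)), Add(Rational(25, 3), 1)), 2) = Pow(Add(Add(1, 98), Rational(28, 3)), 2) = Pow(Add(99, Rational(28, 3)), 2) = Pow(Rational(325, 3), 2) = Rational(105625, 9)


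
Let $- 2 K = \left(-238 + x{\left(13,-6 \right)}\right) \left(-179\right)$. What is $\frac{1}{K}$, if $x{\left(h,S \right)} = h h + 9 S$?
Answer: $- \frac{2}{22017} \approx -9.0839 \cdot 10^{-5}$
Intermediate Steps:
$x{\left(h,S \right)} = h^{2} + 9 S$
$K = - \frac{22017}{2}$ ($K = - \frac{\left(-238 + \left(13^{2} + 9 \left(-6\right)\right)\right) \left(-179\right)}{2} = - \frac{\left(-238 + \left(169 - 54\right)\right) \left(-179\right)}{2} = - \frac{\left(-238 + 115\right) \left(-179\right)}{2} = - \frac{\left(-123\right) \left(-179\right)}{2} = \left(- \frac{1}{2}\right) 22017 = - \frac{22017}{2} \approx -11009.0$)
$\frac{1}{K} = \frac{1}{- \frac{22017}{2}} = - \frac{2}{22017}$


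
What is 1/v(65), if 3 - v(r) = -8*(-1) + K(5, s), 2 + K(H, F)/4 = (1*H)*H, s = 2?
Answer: -1/97 ≈ -0.010309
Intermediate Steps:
K(H, F) = -8 + 4*H**2 (K(H, F) = -8 + 4*((1*H)*H) = -8 + 4*(H*H) = -8 + 4*H**2)
v(r) = -97 (v(r) = 3 - (-8*(-1) + (-8 + 4*5**2)) = 3 - (8 + (-8 + 4*25)) = 3 - (8 + (-8 + 100)) = 3 - (8 + 92) = 3 - 1*100 = 3 - 100 = -97)
1/v(65) = 1/(-97) = -1/97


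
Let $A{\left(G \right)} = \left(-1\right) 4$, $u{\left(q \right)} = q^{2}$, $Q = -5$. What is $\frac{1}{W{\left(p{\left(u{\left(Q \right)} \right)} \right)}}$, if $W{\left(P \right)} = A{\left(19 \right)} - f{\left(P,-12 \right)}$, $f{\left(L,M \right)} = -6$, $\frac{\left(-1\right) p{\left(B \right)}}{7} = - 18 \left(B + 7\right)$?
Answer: $\frac{1}{2} \approx 0.5$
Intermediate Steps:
$p{\left(B \right)} = 882 + 126 B$ ($p{\left(B \right)} = - 7 \left(- 18 \left(B + 7\right)\right) = - 7 \left(- 18 \left(7 + B\right)\right) = - 7 \left(-126 - 18 B\right) = 882 + 126 B$)
$A{\left(G \right)} = -4$
$W{\left(P \right)} = 2$ ($W{\left(P \right)} = -4 - -6 = -4 + 6 = 2$)
$\frac{1}{W{\left(p{\left(u{\left(Q \right)} \right)} \right)}} = \frac{1}{2}$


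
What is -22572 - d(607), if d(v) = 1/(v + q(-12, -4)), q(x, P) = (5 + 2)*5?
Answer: -14491225/642 ≈ -22572.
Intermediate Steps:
q(x, P) = 35 (q(x, P) = 7*5 = 35)
d(v) = 1/(35 + v) (d(v) = 1/(v + 35) = 1/(35 + v))
-22572 - d(607) = -22572 - 1/(35 + 607) = -22572 - 1/642 = -14491225/642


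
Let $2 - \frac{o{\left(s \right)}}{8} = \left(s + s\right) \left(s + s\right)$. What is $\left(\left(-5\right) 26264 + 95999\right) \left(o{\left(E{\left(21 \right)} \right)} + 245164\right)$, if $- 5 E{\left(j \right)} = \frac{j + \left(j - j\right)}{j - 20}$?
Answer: $- \frac{216001619548}{25} \approx -8.6401 \cdot 10^{9}$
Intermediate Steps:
$E{\left(j \right)} = - \frac{j}{5 \left(-20 + j\right)}$ ($E{\left(j \right)} = - \frac{\left(j + \left(j - j\right)\right) \frac{1}{j - 20}}{5} = - \frac{\left(j + 0\right) \frac{1}{-20 + j}}{5} = - \frac{j \frac{1}{-20 + j}}{5} = - \frac{j}{5 \left(-20 + j\right)}$)
$o{\left(s \right)} = 16 - 32 s^{2}$ ($o{\left(s \right)} = 16 - 8 \left(s + s\right) \left(s + s\right) = 16 - 8 \cdot 2 s 2 s = 16 - 8 \cdot 4 s^{2} = 16 - 32 s^{2}$)
$\left(\left(-5\right) 26264 + 95999\right) \left(o{\left(E{\left(21 \right)} \right)} + 245164\right) = \left(\left(-5\right) 26264 + 95999\right) \left(\left(16 - 32 \left(\left(-1\right) 21 \frac{1}{-100 + 5 \cdot 21}\right)^{2}\right) + 245164\right) = \left(-131320 + 95999\right) \left(\left(16 - 32 \left(\left(-1\right) 21 \frac{1}{-100 + 105}\right)^{2}\right) + 245164\right) = - 35321 \left(\left(16 - 32 \left(\left(-1\right) 21 \cdot \frac{1}{5}\right)^{2}\right) + 245164\right) = - 35321 \left(\left(16 - 32 \left(- \frac{21}{5}\right)^{2}\right) + 245164\right) = - 35321 \left(\left(16 - \frac{14112}{25}\right) + 245164\right) = - 35321 \left(- \frac{13712}{25} + 245164\right) = \left(-35321\right) \frac{6115388}{25} = - \frac{216001619548}{25}$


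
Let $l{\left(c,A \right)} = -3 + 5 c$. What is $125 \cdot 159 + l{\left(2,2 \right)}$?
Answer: $19882$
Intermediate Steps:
$125 \cdot 159 + l{\left(2,2 \right)} = 125 \cdot 159 + \left(-3 + 5 \cdot 2\right) = 19875 + \left(-3 + 10\right) = 19875 + 7 = 19882$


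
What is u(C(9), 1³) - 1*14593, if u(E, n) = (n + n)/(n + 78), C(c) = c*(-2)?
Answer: -1152845/79 ≈ -14593.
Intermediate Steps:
C(c) = -2*c
u(E, n) = 2*n/(78 + n) (u(E, n) = (2*n)/(78 + n) = 2*n/(78 + n))
u(C(9), 1³) - 1*14593 = 2*1³/(78 + 1³) - 1*14593 = 2*1/(78 + 1) - 14593 = 2*1/79 - 14593 = 2*1*(1/79) - 14593 = 2/79 - 14593 = -1152845/79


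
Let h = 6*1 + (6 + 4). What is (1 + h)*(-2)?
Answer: -34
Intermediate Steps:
h = 16 (h = 6 + 10 = 16)
(1 + h)*(-2) = (1 + 16)*(-2) = 17*(-2) = -34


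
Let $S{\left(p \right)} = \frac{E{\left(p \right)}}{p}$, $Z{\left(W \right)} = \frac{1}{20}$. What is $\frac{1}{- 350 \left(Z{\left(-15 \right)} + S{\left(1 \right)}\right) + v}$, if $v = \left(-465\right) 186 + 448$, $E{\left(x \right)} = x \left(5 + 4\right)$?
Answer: $- \frac{2}{178419} \approx -1.121 \cdot 10^{-5}$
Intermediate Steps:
$E{\left(x \right)} = 9 x$ ($E{\left(x \right)} = x 9 = 9 x$)
$Z{\left(W \right)} = \frac{1}{20}$
$v = -86042$ ($v = -86490 + 448 = -86042$)
$S{\left(p \right)} = 9$ ($S{\left(p \right)} = \frac{9 p}{p} = 9$)
$\frac{1}{- 350 \left(Z{\left(-15 \right)} + S{\left(1 \right)}\right) + v} = \frac{1}{- 350 \left(\frac{1}{20} + 9\right) - 86042} = \frac{1}{\left(-350\right) \frac{181}{20} - 86042} = \frac{1}{- \frac{6335}{2} - 86042} = \frac{1}{- \frac{178419}{2}} = - \frac{2}{178419}$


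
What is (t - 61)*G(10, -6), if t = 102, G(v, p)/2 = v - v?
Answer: 0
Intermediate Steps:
G(v, p) = 0 (G(v, p) = 2*(v - v) = 2*0 = 0)
(t - 61)*G(10, -6) = (102 - 61)*0 = 41*0 = 0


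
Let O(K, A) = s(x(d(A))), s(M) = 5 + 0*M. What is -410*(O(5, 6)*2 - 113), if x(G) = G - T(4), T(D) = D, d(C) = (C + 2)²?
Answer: 42230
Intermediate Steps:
d(C) = (2 + C)²
x(G) = -4 + G (x(G) = G - 1*4 = G - 4 = -4 + G)
s(M) = 5 (s(M) = 5 + 0 = 5)
O(K, A) = 5
-410*(O(5, 6)*2 - 113) = -410*(5*2 - 113) = -410*(10 - 113) = -410*(-103) = 42230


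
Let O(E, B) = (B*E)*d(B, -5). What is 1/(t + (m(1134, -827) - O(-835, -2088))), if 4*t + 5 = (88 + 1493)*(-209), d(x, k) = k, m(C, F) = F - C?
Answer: 2/17265661 ≈ 1.1584e-7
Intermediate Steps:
t = -165217/2 (t = -5/4 + ((88 + 1493)*(-209))/4 = -5/4 + (1581*(-209))/4 = -5/4 + (¼)*(-330429) = -5/4 - 330429/4 = -165217/2 ≈ -82609.)
O(E, B) = -5*B*E (O(E, B) = (B*E)*(-5) = -5*B*E)
1/(t + (m(1134, -827) - O(-835, -2088))) = 1/(-165217/2 + ((-827 - 1*1134) - (-5)*(-2088)*(-835))) = 1/(-165217/2 + ((-827 - 1134) - 1*(-8717400))) = 1/(-165217/2 + (-1961 + 8717400)) = 1/(-165217/2 + 8715439) = 1/(17265661/2) = 2/17265661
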